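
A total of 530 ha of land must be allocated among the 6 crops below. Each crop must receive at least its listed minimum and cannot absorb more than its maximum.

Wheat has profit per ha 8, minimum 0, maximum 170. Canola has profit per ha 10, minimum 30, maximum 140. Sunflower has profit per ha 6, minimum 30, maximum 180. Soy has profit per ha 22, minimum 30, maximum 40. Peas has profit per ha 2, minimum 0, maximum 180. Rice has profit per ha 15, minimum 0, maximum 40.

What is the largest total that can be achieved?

Meeting every minimum uses 0+30+30+30+0+0 = 90 ha, leaving 440.
Rank by profit per ha: Soy 22 > Rice 15 > Canola 10 > Wheat 8 > Sunflower 6 > Peas 2.
Soy takes 10 more to reach its cap of 40 — 430 left.
Give Rice 40 more to hit its cap of 40 — 390 left.
Canola takes 110 more to reach its cap of 140 — 280 left.
Wheat: +170 to 170 (cap) — 110 left.
Sunflower has room for 150 more but only 110 remain, so it gets 140.
Total = 8×170 + 10×140 + 6×140 + 22×40 + 15×40 = 5080.

5080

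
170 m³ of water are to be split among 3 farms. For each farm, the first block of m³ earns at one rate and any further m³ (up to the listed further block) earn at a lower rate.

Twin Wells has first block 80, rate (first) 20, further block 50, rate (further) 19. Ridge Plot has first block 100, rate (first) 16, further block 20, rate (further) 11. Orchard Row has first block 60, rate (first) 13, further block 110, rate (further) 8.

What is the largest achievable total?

Treat each block as its own option and order by rate: Twin Wells/T1 20 > Twin Wells/T2 19 > Ridge Plot/T1 16 > Orchard Row/T1 13 > Ridge Plot/T2 11 > Orchard Row/T2 8.
Twin Wells T1 at 20: fill all 80 → 90 left.
Fill Twin Wells T2 block (50 at 19) → 40 left.
Ridge Plot T1 at 16: only 40 left, fill 40.
Total = 20×80 + 19×50 + 16×40 = 3190.

3190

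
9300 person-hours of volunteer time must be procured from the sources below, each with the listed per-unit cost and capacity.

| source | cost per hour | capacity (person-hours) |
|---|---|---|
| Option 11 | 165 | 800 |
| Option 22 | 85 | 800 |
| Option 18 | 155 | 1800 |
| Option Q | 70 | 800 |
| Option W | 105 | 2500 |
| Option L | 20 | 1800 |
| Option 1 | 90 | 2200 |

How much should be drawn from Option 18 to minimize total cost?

1200

Use sources in increasing cost order.
Take 1800 from Option L at 20 — need 7500 more.
Option Q (70): use full 800 — 6700 person-hours to go.
Option 22 (85): use full 800 — 5900 person-hours to go.
Option 1 (90): use full 2200 — 3700 person-hours to go.
Take 2500 from Option W at 105 — need 1200 more.
Option 18 (155): take the remaining 1200 — done.
Option 11: unused.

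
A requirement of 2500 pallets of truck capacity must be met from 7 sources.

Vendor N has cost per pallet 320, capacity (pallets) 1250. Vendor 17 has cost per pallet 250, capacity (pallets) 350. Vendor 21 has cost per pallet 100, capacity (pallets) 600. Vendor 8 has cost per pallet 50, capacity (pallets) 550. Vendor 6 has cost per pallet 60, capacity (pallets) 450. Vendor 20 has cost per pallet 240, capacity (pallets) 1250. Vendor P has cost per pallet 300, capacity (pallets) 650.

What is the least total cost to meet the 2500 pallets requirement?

Cheapest first:
Take 550 from Vendor 8 at 50 ; need 1950 more.
Vendor 6 (60): use full 450 ; 1500 pallets to go.
Take 600 from Vendor 21 at 100 ; need 900 more.
Vendor 20 (240): take the remaining 900 ; done.
Vendor 17, Vendor P, Vendor N: unused.
Cost = 550×50 + 450×60 + 600×100 + 900×240 = 330500.

330500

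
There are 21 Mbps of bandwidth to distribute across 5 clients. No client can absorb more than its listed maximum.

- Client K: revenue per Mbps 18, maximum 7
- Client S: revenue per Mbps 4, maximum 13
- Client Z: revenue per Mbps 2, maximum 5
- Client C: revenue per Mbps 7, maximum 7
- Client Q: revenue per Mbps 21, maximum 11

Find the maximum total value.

Order the clients by revenue per Mbps: Client Q 21 > Client K 18 > Client C 7 > Client S 4 > Client Z 2.
Give Client Q 11 to hit its cap of 11 ; 10 left.
Client K takes 7 to reach its cap of 7 ; 3 left.
Only 3 left; Client C takes them to reach 3.
Total = 18×7 + 7×3 + 21×11 = 378.

378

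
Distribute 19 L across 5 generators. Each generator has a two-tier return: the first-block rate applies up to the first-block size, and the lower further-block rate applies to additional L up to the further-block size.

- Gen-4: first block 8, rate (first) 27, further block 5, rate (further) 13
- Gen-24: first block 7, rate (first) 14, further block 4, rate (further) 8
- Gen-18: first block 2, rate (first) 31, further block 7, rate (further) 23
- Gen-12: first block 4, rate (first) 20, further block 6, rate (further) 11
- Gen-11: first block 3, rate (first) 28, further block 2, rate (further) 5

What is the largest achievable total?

500

Treat each block as its own option and order by rate: Gen-18/tier1 31 > Gen-11/tier1 28 > Gen-4/tier1 27 > Gen-18/tier2 23 > Gen-12/tier1 20 > Gen-24/tier1 14 > Gen-4/tier2 13 > Gen-12/tier2 11 > Gen-24/tier2 8 > Gen-11/tier2 5.
Gen-18 tier1 at 31: fill all 2 → 17 left.
Fill Gen-11 tier1 block (3 at 28) → 14 left.
Gen-4 tier1 at 27: fill all 8 → 6 left.
Gen-18/tier2: +6 of 7 at 23; pool empty.
Total = 31×2 + 28×3 + 27×8 + 23×6 = 500.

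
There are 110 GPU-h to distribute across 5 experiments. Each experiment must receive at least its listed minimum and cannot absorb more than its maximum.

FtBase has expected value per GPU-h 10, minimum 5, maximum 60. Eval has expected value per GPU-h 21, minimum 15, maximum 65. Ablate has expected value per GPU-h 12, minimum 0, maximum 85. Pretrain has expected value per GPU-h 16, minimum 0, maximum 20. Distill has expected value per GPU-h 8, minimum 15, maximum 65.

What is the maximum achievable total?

Meeting every minimum uses 5+15+0+0+15 = 35 GPU-h, leaving 75.
Rank by expected value per GPU-h: Eval 21 > Pretrain 16 > Ablate 12 > FtBase 10 > Distill 8.
Eval takes 50 more to reach its cap of 65 — 25 left.
Give Pretrain 20 more to hit its cap of 20 — 5 left.
Ablate has room for 85 more but only 5 remain, so it gets 5.
Total = 10×5 + 21×65 + 12×5 + 16×20 + 8×15 = 1915.

1915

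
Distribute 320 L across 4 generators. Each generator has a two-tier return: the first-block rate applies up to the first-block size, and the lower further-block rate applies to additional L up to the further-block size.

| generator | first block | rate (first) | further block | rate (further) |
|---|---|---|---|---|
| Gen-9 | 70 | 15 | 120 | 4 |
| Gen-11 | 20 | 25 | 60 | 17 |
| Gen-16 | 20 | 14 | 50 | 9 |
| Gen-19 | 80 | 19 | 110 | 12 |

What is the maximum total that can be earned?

Order all 8 blocks by rate: Gen-11/tier1 25 > Gen-19/tier1 19 > Gen-11/tier2 17 > Gen-9/tier1 15 > Gen-16/tier1 14 > Gen-19/tier2 12 > Gen-16/tier2 9 > Gen-9/tier2 4.
Fill Gen-11 tier1 block (20 at 25) → 300 left.
Fill Gen-19 tier1 block (80 at 19) → 220 left.
Gen-11 tier2 at 17: fill all 60 → 160 left.
Gen-9 tier1 at 15: fill all 70 → 90 left.
Fill Gen-16 tier1 block (20 at 14) → 70 left.
70 remain; put them into Gen-19 tier2 at 12.
Total = 25×20 + 19×80 + 17×60 + 15×70 + 14×20 + 12×70 = 5210.

5210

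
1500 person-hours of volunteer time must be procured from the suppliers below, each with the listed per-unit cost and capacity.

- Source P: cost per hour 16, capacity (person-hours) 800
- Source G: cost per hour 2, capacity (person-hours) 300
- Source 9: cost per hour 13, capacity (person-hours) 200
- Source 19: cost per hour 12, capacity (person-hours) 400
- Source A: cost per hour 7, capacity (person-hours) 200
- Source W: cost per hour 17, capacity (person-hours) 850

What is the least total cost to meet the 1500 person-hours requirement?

Cheapest first:
Source G (2): use full 300 ; 1200 person-hours to go.
Take 200 from Source A at 7 ; need 1000 more.
Source 19 at 12: take all 400 person-hours ; 600 still needed.
Source 9 at 13: take all 200 person-hours ; 400 still needed.
Source P at 16: take 400 of its 800 ; requirement met.
Source W: unused.
Cost = 300×2 + 200×7 + 400×12 + 200×13 + 400×16 = 15800.

15800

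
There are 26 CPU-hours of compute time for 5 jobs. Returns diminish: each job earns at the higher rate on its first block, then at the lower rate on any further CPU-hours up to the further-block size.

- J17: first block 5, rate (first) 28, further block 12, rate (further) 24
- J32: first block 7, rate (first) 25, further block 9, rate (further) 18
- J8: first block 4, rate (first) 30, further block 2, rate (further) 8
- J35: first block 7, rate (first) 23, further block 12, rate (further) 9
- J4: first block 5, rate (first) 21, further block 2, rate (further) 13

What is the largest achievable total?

675

Order all 10 blocks by rate: J8/tier1 30 > J17/tier1 28 > J32/tier1 25 > J17/tier2 24 > J35/tier1 23 > J4/tier1 21 > J32/tier2 18 > J4/tier2 13 > J35/tier2 9 > J8/tier2 8.
J8/tier1 (30): +4 — 22 left.
J17 tier1 at 28: fill all 5 — 17 left.
J32/tier1 (25): +7 — 10 left.
J17/tier2: +10 of 12 at 24; pool empty.
Total = 30×4 + 28×5 + 25×7 + 24×10 = 675.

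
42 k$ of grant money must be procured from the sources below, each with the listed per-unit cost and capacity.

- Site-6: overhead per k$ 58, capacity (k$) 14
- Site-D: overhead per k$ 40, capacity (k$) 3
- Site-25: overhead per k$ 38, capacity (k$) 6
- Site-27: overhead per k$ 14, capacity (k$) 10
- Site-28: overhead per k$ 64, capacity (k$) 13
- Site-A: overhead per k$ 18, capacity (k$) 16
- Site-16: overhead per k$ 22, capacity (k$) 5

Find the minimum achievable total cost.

Fill from the cheapest source first.
Site-27 (14): use full 10 — 32 k$ to go.
Take 16 from Site-A at 18 — need 16 more.
Site-16 (22): use full 5 — 11 k$ to go.
Site-25 (38): use full 6 — 5 k$ to go.
Site-D at 40: take all 3 k$ — 2 still needed.
Site-6 at 58: take 2 of its 14 — requirement met.
Site-28: unused.
Cost = 10×14 + 16×18 + 5×22 + 6×38 + 3×40 + 2×58 = 1002.

1002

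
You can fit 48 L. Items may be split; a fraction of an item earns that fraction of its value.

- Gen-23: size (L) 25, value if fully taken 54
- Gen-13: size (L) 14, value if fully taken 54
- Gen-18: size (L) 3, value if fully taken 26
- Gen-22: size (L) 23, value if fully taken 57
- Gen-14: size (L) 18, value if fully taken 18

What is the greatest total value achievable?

Sort by value density: Gen-18 26/3≈8.67, Gen-13 54/14≈3.86, Gen-22 57/23≈2.48, Gen-23 54/25≈2.16, Gen-14 18/18≈1.
Gen-18: take in full, 3 L for value 26 — 45 left.
Gen-13: take in full, 14 L for value 54 — 31 left.
Take all of Gen-22 (23 L, value 57) — 8 L left.
8 L left: a 8/25 share of Gen-23 gives 54×8/25 = 17.28.
Total value = 154.28.

154.28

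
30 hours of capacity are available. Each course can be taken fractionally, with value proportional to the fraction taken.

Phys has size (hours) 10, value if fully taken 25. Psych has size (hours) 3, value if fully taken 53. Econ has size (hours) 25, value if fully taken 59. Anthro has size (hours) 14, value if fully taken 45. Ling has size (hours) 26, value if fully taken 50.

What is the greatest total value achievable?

130.08

Sort by value density: Psych 53/3≈17.7, Anthro 45/14≈3.21, Phys 25/10≈2.5, Econ 59/25≈2.36, Ling 50/26≈1.92.
Psych: take in full, 3 hours for value 53 — 27 left.
All 14 hours of Anthro fit (value 45) — 13 remain.
Phys: take in full, 10 hours for value 25 — 3 left.
3 hours left: a 3/25 share of Econ gives 59×3/25 = 7.08.
Total value = 130.08.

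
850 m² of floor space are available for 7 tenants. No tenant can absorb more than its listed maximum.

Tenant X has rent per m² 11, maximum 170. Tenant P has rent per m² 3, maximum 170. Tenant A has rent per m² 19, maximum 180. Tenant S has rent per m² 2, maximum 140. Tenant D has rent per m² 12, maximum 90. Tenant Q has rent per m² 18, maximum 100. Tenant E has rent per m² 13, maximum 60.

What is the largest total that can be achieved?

Highest rent per m² first: Tenant A 19 > Tenant Q 18 > Tenant E 13 > Tenant D 12 > Tenant X 11 > Tenant P 3 > Tenant S 2.
Tenant A takes 180 to reach its cap of 180 — 670 left.
Give Tenant Q 100 to hit its cap of 100 — 570 left.
Give Tenant E 60 to hit its cap of 60 — 510 left.
Tenant D: +90 to 90 (cap) — 420 left.
Give Tenant X 170 to hit its cap of 170 — 250 left.
Tenant P takes 170 to reach its cap of 170 — 80 left.
Only 80 left; Tenant S takes them to reach 80.
Total = 11×170 + 3×170 + 19×180 + 2×80 + 12×90 + 18×100 + 13×60 = 9620.

9620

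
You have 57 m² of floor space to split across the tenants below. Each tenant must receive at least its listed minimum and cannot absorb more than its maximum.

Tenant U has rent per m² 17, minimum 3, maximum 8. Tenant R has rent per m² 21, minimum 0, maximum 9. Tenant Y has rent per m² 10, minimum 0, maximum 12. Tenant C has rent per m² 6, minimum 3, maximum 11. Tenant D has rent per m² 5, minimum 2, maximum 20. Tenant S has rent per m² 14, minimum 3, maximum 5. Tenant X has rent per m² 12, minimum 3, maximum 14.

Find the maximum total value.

735

Meeting every minimum uses 3+0+0+3+2+3+3 = 14 m², leaving 43.
Rank by rent per m²: Tenant R 21 > Tenant U 17 > Tenant S 14 > Tenant X 12 > Tenant Y 10 > Tenant C 6 > Tenant D 5.
Tenant R: +9 to 9 (cap) → 34 left.
Tenant U takes 5 more to reach its cap of 8 → 29 left.
Tenant S takes 2 more to reach its cap of 5 → 27 left.
Tenant X takes 11 more to reach its cap of 14 → 16 left.
Tenant Y takes 12 more to reach its cap of 12 → 4 left.
Tenant C has room for 8 more but only 4 remain, so it gets 7.
Total = 17×8 + 21×9 + 10×12 + 6×7 + 5×2 + 14×5 + 12×14 = 735.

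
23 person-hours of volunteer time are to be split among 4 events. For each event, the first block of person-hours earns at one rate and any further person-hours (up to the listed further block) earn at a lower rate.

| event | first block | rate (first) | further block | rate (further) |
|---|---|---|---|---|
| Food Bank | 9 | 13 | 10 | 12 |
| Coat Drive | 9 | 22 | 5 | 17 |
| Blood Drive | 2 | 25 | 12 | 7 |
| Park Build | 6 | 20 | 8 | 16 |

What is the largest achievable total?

469

Order all 8 blocks by rate: Blood Drive/first 25 > Coat Drive/first 22 > Park Build/first 20 > Coat Drive/second 17 > Park Build/second 16 > Food Bank/first 13 > Food Bank/second 12 > Blood Drive/second 7.
Blood Drive first at 25: fill all 2 ; 21 left.
Coat Drive first at 22: fill all 9 ; 12 left.
Park Build/first (20): +6 ; 6 left.
Coat Drive second at 17: fill all 5 ; 1 left.
Park Build/second: +1 of 8 at 16; pool empty.
Total = 25×2 + 22×9 + 20×6 + 17×5 + 16×1 = 469.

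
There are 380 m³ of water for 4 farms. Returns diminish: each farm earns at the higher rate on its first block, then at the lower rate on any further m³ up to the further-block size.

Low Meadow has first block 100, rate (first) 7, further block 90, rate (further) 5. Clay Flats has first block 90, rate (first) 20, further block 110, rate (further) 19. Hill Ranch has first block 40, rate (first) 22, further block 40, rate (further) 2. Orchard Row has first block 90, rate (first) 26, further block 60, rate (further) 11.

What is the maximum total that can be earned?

Order all 8 blocks by rate: Orchard Row/T1 26 > Hill Ranch/T1 22 > Clay Flats/T1 20 > Clay Flats/T2 19 > Orchard Row/T2 11 > Low Meadow/T1 7 > Low Meadow/T2 5 > Hill Ranch/T2 2.
Orchard Row/T1 (26): +90 — 290 left.
Hill Ranch/T1 (22): +40 — 250 left.
Clay Flats/T1 (20): +90 — 160 left.
Clay Flats/T2 (19): +110 — 50 left.
50 remain; put them into Orchard Row T2 at 11.
Total = 26×90 + 22×40 + 20×90 + 19×110 + 11×50 = 7660.

7660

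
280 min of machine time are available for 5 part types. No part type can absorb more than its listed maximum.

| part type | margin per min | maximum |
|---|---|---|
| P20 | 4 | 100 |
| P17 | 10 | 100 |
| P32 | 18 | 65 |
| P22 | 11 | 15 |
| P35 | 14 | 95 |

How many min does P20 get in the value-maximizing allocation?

5

Order the part types by margin per min: P32 18 > P35 14 > P22 11 > P17 10 > P20 4.
P32: +65 to 65 (cap) — 215 left.
P35: +95 to 95 (cap) — 120 left.
Give P22 15 to hit its cap of 15 — 105 left.
Give P17 100 to hit its cap of 100 — 5 left.
P20 has room for 100 but only 5 remain, so it gets 5.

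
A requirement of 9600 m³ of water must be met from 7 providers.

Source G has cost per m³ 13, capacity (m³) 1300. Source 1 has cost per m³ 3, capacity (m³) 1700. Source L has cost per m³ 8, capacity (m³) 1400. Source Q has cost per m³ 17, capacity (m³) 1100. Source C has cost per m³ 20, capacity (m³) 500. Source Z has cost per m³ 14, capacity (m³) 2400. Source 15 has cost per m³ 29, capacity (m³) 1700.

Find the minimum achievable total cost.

Cheapest first:
Source 1 at 3: take all 1700 m³ → 7900 still needed.
Take 1400 from Source L at 8 → need 6500 more.
Source G at 13: take all 1300 m³ → 5200 still needed.
Source Z (14): use full 2400 → 2800 m³ to go.
Take 1100 from Source Q at 17 → need 1700 more.
Source C (20): use full 500 → 1200 m³ to go.
Take 1200 from Source 15 at 29 to finish.
Cost = 1700×3 + 1400×8 + 1300×13 + 2400×14 + 1100×17 + 500×20 + 1200×29 = 130300.

130300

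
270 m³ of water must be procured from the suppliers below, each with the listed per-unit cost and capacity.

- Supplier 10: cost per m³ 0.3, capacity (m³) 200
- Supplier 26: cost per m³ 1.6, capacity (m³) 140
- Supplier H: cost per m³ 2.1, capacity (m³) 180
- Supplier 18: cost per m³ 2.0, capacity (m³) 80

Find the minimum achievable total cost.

Cheapest first:
Supplier 10 at 0.3: take all 200 m³ → 70 still needed.
Supplier 26 (1.6): take the remaining 70 → done.
Supplier 18, Supplier H: unused.
Cost = 200×0.3 + 70×1.6 = 172.

172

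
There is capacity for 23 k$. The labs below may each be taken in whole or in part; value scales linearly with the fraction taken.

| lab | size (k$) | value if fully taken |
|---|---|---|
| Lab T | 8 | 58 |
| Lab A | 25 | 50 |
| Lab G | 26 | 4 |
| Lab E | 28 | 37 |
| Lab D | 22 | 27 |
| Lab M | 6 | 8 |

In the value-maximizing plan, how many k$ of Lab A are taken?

15

Best value per unit of size first: Lab T 58/8≈7.25, Lab A 50/25≈2, Lab M 8/6≈1.33, Lab E 37/28≈1.32, Lab D 27/22≈1.23, Lab G 4/26≈0.154.
All 8 k$ of Lab T fit (value 58) → 15 remain.
Only 15 k$ remain; take 15/25 of Lab A for value 50×15/25 = 30.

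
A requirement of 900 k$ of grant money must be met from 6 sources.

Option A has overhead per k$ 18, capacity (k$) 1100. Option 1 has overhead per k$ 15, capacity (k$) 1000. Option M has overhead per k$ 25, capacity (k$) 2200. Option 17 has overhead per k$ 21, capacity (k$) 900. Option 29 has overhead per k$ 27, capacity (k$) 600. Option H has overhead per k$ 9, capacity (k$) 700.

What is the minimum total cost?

9300

Fill from the cheapest source first.
Take 700 from Option H at 9 — need 200 more.
Option 1 (15): take the remaining 200 — done.
Option A, Option 17, Option M, Option 29: unused.
Cost = 700×9 + 200×15 = 9300.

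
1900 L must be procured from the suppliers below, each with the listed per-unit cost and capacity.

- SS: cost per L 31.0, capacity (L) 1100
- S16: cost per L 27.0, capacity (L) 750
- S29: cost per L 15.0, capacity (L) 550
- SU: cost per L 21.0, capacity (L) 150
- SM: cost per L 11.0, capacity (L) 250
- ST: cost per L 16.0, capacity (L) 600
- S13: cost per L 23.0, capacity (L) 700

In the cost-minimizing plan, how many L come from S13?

350

Use suppliers in increasing cost order.
Take 250 from SM at 11.0 ; need 1650 more.
S29 at 15.0: take all 550 L ; 1100 still needed.
Take 600 from ST at 16.0 ; need 500 more.
SU at 21.0: take all 150 L ; 350 still needed.
S13 at 23.0: take 350 of its 700 ; requirement met.
S16, SS: unused.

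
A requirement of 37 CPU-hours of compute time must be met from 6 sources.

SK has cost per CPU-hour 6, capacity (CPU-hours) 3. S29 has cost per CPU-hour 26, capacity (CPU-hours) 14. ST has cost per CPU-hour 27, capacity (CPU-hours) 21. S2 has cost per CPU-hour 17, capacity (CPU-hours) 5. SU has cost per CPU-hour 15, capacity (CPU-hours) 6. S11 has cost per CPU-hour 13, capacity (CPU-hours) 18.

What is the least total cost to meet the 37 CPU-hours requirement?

Fill from the cheapest source first.
SK at 6: take all 3 CPU-hours — 34 still needed.
Take 18 from S11 at 13 — need 16 more.
SU (15): use full 6 — 10 CPU-hours to go.
S2 at 17: take all 5 CPU-hours — 5 still needed.
Take 5 from S29 at 26 to finish.
ST: unused.
Cost = 3×6 + 18×13 + 6×15 + 5×17 + 5×26 = 557.

557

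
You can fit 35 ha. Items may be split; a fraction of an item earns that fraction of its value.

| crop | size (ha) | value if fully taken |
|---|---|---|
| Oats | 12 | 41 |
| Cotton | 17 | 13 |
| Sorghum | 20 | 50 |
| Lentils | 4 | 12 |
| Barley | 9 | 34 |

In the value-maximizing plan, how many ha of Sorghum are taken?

Rank by value-to-size ratio: Barley 34/9≈3.78, Oats 41/12≈3.42, Lentils 12/4≈3, Sorghum 50/20≈2.5, Cotton 13/17≈0.765.
All 9 ha of Barley fit (value 34) — 26 remain.
Take all of Oats (12 ha, value 41) — 14 ha left.
All 4 ha of Lentils fit (value 12) — 10 remain.
10 ha left: a 10/20 share of Sorghum gives 50×10/20 = 25.

10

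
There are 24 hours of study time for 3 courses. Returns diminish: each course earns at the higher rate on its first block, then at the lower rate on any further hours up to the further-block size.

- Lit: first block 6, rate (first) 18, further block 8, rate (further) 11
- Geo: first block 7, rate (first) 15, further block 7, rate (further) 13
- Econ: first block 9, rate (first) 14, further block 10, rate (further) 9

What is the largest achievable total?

Treat each block as its own option and order by rate: Lit/tier1 18 > Geo/tier1 15 > Econ/tier1 14 > Geo/tier2 13 > Lit/tier2 11 > Econ/tier2 9.
Lit/tier1 (18): +6 ; 18 left.
Geo tier1 at 15: fill all 7 ; 11 left.
Econ tier1 at 14: fill all 9 ; 2 left.
Geo/tier2: +2 of 7 at 13; pool empty.
Total = 18×6 + 15×7 + 14×9 + 13×2 = 365.

365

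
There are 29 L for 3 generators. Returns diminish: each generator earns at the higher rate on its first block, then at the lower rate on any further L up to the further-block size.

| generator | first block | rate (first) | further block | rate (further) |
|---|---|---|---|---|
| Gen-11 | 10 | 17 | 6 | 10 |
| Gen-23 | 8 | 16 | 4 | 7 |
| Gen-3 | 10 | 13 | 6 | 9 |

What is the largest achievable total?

438

Order all 6 blocks by rate: Gen-11/tier1 17 > Gen-23/tier1 16 > Gen-3/tier1 13 > Gen-11/tier2 10 > Gen-3/tier2 9 > Gen-23/tier2 7.
Gen-11/tier1 (17): +10 ; 19 left.
Gen-23/tier1 (16): +8 ; 11 left.
Gen-3/tier1 (13): +10 ; 1 left.
1 remain; put them into Gen-11 tier2 at 10.
Total = 17×10 + 16×8 + 13×10 + 10×1 = 438.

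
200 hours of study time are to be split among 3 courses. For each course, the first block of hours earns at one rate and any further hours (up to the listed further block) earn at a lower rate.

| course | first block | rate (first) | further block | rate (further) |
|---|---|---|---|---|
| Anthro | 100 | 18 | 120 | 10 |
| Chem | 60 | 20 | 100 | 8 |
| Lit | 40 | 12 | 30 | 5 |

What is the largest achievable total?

Rank every tier by rate: Chem/tier1 20 > Anthro/tier1 18 > Lit/tier1 12 > Anthro/tier2 10 > Chem/tier2 8 > Lit/tier2 5.
Fill Chem tier1 block (60 at 20) ; 140 left.
Anthro/tier1 (18): +100 ; 40 left.
Lit tier1 at 12: fill all 40 ; 0 left.
Total = 20×60 + 18×100 + 12×40 = 3480.

3480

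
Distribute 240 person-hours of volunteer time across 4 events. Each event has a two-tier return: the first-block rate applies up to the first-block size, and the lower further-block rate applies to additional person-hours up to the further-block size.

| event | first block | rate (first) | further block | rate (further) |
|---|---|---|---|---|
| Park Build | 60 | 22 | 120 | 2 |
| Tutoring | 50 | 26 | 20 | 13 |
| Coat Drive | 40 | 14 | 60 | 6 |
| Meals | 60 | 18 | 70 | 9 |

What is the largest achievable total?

4610

Rank every tier by rate: Tutoring/first 26 > Park Build/first 22 > Meals/first 18 > Coat Drive/first 14 > Tutoring/second 13 > Meals/second 9 > Coat Drive/second 6 > Park Build/second 2.
Fill Tutoring first block (50 at 26) ; 190 left.
Fill Park Build first block (60 at 22) ; 130 left.
Meals/first (18): +60 ; 70 left.
Coat Drive first at 14: fill all 40 ; 30 left.
Tutoring second at 13: fill all 20 ; 10 left.
Meals/second: +10 of 70 at 9; pool empty.
Total = 26×50 + 22×60 + 18×60 + 14×40 + 13×20 + 9×10 = 4610.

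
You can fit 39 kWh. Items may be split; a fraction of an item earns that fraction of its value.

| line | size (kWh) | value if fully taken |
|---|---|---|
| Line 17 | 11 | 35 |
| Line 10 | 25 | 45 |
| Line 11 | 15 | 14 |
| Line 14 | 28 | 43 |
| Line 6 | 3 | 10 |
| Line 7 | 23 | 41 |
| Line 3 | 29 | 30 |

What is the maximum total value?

90

Rank by value-to-size ratio: Line 6 10/3≈3.33, Line 17 35/11≈3.18, Line 10 45/25≈1.8, Line 7 41/23≈1.78, Line 14 43/28≈1.54, Line 3 30/29≈1.03, Line 11 14/15≈0.933.
Line 6: take in full, 3 kWh for value 10 ; 36 left.
Take all of Line 17 (11 kWh, value 35) ; 25 kWh left.
All 25 kWh of Line 10 fit (value 45) ; 0 remain.
Total value = 90.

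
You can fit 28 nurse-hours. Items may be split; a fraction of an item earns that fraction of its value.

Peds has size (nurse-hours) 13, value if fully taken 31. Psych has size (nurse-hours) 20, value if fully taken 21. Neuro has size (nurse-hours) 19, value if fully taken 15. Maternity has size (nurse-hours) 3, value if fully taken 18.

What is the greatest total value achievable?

61.6

Sort by value density: Maternity 18/3≈6, Peds 31/13≈2.38, Psych 21/20≈1.05, Neuro 15/19≈0.789.
All 3 nurse-hours of Maternity fit (value 18) → 25 remain.
Take all of Peds (13 nurse-hours, value 31) → 12 nurse-hours left.
12 nurse-hours left: a 12/20 share of Psych gives 21×12/20 = 12.6.
Total value = 61.6.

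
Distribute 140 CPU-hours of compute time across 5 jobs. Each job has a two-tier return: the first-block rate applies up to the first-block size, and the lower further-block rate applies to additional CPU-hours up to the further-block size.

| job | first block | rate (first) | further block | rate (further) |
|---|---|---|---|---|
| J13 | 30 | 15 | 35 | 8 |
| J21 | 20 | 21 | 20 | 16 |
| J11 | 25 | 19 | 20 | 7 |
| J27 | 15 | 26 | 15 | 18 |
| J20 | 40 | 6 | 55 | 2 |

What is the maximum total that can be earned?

2445

Order all 10 blocks by rate: J27/first 26 > J21/first 21 > J11/first 19 > J27/second 18 > J21/second 16 > J13/first 15 > J13/second 8 > J11/second 7 > J20/first 6 > J20/second 2.
Fill J27 first block (15 at 26) → 125 left.
Fill J21 first block (20 at 21) → 105 left.
J11 first at 19: fill all 25 → 80 left.
J27 second at 18: fill all 15 → 65 left.
J21/second (16): +20 → 45 left.
J13/first (15): +30 → 15 left.
15 remain; put them into J13 second at 8.
Total = 26×15 + 21×20 + 19×25 + 18×15 + 16×20 + 15×30 + 8×15 = 2445.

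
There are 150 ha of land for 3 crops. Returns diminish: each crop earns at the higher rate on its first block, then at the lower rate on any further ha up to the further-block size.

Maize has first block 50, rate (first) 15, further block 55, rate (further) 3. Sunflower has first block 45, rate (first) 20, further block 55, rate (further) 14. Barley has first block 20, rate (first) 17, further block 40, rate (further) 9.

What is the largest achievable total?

2480

Treat each block as its own option and order by rate: Sunflower/first 20 > Barley/first 17 > Maize/first 15 > Sunflower/second 14 > Barley/second 9 > Maize/second 3.
Sunflower first at 20: fill all 45 → 105 left.
Fill Barley first block (20 at 17) → 85 left.
Maize/first (15): +50 → 35 left.
35 remain; put them into Sunflower second at 14.
Total = 20×45 + 17×20 + 15×50 + 14×35 = 2480.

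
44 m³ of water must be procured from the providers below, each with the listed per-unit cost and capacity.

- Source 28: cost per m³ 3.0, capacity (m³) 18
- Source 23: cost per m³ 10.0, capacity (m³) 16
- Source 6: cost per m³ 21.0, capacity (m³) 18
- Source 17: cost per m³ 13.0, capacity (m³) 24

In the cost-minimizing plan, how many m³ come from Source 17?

Use providers in increasing cost order.
Source 28 at 3.0: take all 18 m³ → 26 still needed.
Take 16 from Source 23 at 10.0 → need 10 more.
Source 17 (13.0): take the remaining 10 → done.
Source 6: unused.

10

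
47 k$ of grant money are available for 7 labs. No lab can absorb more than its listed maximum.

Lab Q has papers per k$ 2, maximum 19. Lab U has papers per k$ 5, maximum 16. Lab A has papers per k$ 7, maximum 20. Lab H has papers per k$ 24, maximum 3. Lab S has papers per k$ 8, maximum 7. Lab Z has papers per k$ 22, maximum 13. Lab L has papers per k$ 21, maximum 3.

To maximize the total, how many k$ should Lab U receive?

1

Rank by papers per k$: Lab H 24 > Lab Z 22 > Lab L 21 > Lab S 8 > Lab A 7 > Lab U 5 > Lab Q 2.
Give Lab H 3 to hit its cap of 3 → 44 left.
Lab Z takes 13 to reach its cap of 13 → 31 left.
Give Lab L 3 to hit its cap of 3 → 28 left.
Lab S: +7 to 7 (cap) → 21 left.
Lab A: +20 to 20 (cap) → 1 left.
Only 1 left; Lab U takes them to reach 1.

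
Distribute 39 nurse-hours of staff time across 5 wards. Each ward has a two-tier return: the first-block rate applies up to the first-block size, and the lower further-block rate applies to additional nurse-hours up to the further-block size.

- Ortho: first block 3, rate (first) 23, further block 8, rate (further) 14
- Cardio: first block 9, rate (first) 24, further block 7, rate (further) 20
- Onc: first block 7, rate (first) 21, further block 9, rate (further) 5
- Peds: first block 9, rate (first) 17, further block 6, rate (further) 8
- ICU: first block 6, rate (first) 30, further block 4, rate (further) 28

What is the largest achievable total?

Order all 10 blocks by rate: ICU/tier1 30 > ICU/tier2 28 > Cardio/tier1 24 > Ortho/tier1 23 > Onc/tier1 21 > Cardio/tier2 20 > Peds/tier1 17 > Ortho/tier2 14 > Peds/tier2 8 > Onc/tier2 5.
ICU/tier1 (30): +6 — 33 left.
ICU tier2 at 28: fill all 4 — 29 left.
Fill Cardio tier1 block (9 at 24) — 20 left.
Fill Ortho tier1 block (3 at 23) — 17 left.
Fill Onc tier1 block (7 at 21) — 10 left.
Cardio tier2 at 20: fill all 7 — 3 left.
Peds tier1 at 17: only 3 left, fill 3.
Total = 30×6 + 28×4 + 24×9 + 23×3 + 21×7 + 20×7 + 17×3 = 915.

915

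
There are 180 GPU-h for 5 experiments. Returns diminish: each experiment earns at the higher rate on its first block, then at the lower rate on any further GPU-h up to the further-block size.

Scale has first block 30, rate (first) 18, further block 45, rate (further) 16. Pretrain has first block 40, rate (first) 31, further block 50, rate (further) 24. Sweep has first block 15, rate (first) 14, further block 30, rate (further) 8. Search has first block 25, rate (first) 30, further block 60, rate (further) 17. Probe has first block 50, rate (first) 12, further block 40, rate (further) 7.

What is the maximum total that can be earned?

Treat each block as its own option and order by rate: Pretrain/tier1 31 > Search/tier1 30 > Pretrain/tier2 24 > Scale/tier1 18 > Search/tier2 17 > Scale/tier2 16 > Sweep/tier1 14 > Probe/tier1 12 > Sweep/tier2 8 > Probe/tier2 7.
Pretrain/tier1 (31): +40 — 140 left.
Search/tier1 (30): +25 — 115 left.
Pretrain/tier2 (24): +50 — 65 left.
Scale tier1 at 18: fill all 30 — 35 left.
35 remain; put them into Search tier2 at 17.
Total = 31×40 + 30×25 + 24×50 + 18×30 + 17×35 = 4325.

4325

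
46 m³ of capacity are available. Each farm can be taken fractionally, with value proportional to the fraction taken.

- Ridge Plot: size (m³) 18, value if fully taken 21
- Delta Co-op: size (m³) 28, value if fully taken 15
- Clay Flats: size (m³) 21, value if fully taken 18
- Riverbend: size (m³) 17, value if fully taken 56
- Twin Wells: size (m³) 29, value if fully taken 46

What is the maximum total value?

102

Rank by value-to-size ratio: Riverbend 56/17≈3.29, Twin Wells 46/29≈1.59, Ridge Plot 21/18≈1.17, Clay Flats 18/21≈0.857, Delta Co-op 15/28≈0.536.
Riverbend: take in full, 17 m³ for value 56 → 29 left.
Take all of Twin Wells (29 m³, value 46) → 0 m³ left.
Total value = 102.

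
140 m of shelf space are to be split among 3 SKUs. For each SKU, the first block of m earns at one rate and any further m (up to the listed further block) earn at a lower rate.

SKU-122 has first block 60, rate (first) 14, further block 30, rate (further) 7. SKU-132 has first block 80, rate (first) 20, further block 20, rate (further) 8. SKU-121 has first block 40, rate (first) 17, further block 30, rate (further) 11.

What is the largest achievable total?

Rank every tier by rate: SKU-132/tier1 20 > SKU-121/tier1 17 > SKU-122/tier1 14 > SKU-121/tier2 11 > SKU-132/tier2 8 > SKU-122/tier2 7.
SKU-132/tier1 (20): +80 — 60 left.
SKU-121/tier1 (17): +40 — 20 left.
SKU-122/tier1: +20 of 60 at 14; pool empty.
Total = 20×80 + 17×40 + 14×20 = 2560.

2560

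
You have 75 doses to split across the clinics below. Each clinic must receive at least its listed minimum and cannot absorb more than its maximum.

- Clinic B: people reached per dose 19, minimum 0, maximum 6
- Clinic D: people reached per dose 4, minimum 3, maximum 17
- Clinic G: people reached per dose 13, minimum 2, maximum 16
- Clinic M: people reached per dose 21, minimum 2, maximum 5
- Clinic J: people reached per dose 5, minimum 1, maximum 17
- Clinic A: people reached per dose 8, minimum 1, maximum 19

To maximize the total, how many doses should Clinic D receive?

12

Meeting every minimum uses 0+3+2+2+1+1 = 9 doses, leaving 66.
Rank by people reached per dose: Clinic M 21 > Clinic B 19 > Clinic G 13 > Clinic A 8 > Clinic J 5 > Clinic D 4.
Clinic M: +3 to 5 (cap) → 63 left.
Clinic B: +6 to 6 (cap) → 57 left.
Clinic G takes 14 more to reach its cap of 16 → 43 left.
Clinic A takes 18 more to reach its cap of 19 → 25 left.
Clinic J: +16 to 17 (cap) → 9 left.
Only 9 left; Clinic D takes them to reach 12.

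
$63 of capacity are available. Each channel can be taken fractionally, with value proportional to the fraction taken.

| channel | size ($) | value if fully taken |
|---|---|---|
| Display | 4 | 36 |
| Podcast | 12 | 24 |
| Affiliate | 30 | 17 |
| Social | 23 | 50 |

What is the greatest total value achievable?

123.6

Rank by value-to-size ratio: Display 36/4≈9, Social 50/23≈2.17, Podcast 24/12≈2, Affiliate 17/30≈0.567.
All 4 $ of Display fit (value 36) → 59 remain.
Social: take in full, 23 $ for value 50 → 36 left.
All 12 $ of Podcast fit (value 24) → 24 remain.
24 $ left: a 24/30 share of Affiliate gives 17×24/30 = 13.6.
Total value = 123.6.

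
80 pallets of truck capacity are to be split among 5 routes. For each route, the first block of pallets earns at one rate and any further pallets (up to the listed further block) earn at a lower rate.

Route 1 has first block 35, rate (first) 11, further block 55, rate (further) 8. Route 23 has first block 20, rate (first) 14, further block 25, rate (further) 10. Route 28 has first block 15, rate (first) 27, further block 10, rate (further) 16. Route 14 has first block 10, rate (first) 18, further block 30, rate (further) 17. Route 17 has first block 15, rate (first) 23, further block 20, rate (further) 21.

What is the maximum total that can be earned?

1690

Order all 10 blocks by rate: Route 28/first 27 > Route 17/first 23 > Route 17/second 21 > Route 14/first 18 > Route 14/second 17 > Route 28/second 16 > Route 23/first 14 > Route 1/first 11 > Route 23/second 10 > Route 1/second 8.
Route 28/first (27): +15 → 65 left.
Fill Route 17 first block (15 at 23) → 50 left.
Fill Route 17 second block (20 at 21) → 30 left.
Route 14 first at 18: fill all 10 → 20 left.
Route 14/second: +20 of 30 at 17; pool empty.
Total = 27×15 + 23×15 + 21×20 + 18×10 + 17×20 = 1690.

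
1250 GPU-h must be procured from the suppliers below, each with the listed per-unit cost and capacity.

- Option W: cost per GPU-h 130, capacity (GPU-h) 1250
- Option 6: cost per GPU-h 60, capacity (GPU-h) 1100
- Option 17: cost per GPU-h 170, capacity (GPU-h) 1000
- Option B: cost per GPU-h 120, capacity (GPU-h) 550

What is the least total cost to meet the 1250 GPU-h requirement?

84000

Cheapest first:
Option 6 (60): use full 1100 — 150 GPU-h to go.
Take 150 from Option B at 120 to finish.
Option W, Option 17: unused.
Cost = 1100×60 + 150×120 = 84000.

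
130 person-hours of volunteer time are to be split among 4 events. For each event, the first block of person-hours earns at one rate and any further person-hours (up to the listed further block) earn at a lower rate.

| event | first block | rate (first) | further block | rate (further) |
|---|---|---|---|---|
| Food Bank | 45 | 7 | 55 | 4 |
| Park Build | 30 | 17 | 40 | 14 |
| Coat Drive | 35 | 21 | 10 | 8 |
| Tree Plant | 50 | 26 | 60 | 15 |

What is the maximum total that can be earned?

2770

Treat each block as its own option and order by rate: Tree Plant/first 26 > Coat Drive/first 21 > Park Build/first 17 > Tree Plant/second 15 > Park Build/second 14 > Coat Drive/second 8 > Food Bank/first 7 > Food Bank/second 4.
Tree Plant/first (26): +50 — 80 left.
Coat Drive/first (21): +35 — 45 left.
Fill Park Build first block (30 at 17) — 15 left.
15 remain; put them into Tree Plant second at 15.
Total = 26×50 + 21×35 + 17×30 + 15×15 = 2770.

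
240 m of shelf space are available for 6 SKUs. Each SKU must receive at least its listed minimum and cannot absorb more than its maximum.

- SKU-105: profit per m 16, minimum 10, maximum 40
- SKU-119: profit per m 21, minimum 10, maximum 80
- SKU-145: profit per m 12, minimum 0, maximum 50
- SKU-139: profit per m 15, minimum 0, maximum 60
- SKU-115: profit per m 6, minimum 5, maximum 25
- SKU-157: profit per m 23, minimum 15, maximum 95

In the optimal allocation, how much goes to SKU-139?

Meeting every minimum uses 10+10+0+0+5+15 = 40 m, leaving 200.
Rank by profit per m: SKU-157 23 > SKU-119 21 > SKU-105 16 > SKU-139 15 > SKU-145 12 > SKU-115 6.
Give SKU-157 80 more to hit its cap of 95 ; 120 left.
Give SKU-119 70 more to hit its cap of 80 ; 50 left.
SKU-105: +30 to 40 (cap) ; 20 left.
SKU-139 has room for 60 more but only 20 remain, so it gets 20.

20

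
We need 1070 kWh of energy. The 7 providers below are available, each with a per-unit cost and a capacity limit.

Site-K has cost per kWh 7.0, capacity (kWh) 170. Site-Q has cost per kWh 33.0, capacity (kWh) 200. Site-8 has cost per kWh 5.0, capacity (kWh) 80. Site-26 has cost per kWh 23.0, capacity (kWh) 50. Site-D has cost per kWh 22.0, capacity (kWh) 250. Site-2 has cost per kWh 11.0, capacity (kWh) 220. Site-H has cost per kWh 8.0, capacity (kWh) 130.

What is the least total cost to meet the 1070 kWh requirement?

Cheapest first:
Site-8 at 5.0: take all 80 kWh — 990 still needed.
Site-K at 7.0: take all 170 kWh — 820 still needed.
Take 130 from Site-H at 8.0 — need 690 more.
Take 220 from Site-2 at 11.0 — need 470 more.
Site-D at 22.0: take all 250 kWh — 220 still needed.
Site-26 at 23.0: take all 50 kWh — 170 still needed.
Site-Q at 33.0: take 170 of its 200 — requirement met.
Cost = 80×5.0 + 170×7.0 + 130×8.0 + 220×11.0 + 250×22.0 + 50×23.0 + 170×33.0 = 17310.

17310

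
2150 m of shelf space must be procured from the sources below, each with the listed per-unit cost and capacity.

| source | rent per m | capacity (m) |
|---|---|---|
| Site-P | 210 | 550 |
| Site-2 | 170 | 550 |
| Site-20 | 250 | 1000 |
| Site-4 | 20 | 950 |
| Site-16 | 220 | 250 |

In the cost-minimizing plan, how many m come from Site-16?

Fill from the cheapest source first.
Site-4 at 20: take all 950 m ; 1200 still needed.
Site-2 at 170: take all 550 m ; 650 still needed.
Site-P (210): use full 550 ; 100 m to go.
Site-16 at 220: take 100 of its 250 ; requirement met.
Site-20: unused.

100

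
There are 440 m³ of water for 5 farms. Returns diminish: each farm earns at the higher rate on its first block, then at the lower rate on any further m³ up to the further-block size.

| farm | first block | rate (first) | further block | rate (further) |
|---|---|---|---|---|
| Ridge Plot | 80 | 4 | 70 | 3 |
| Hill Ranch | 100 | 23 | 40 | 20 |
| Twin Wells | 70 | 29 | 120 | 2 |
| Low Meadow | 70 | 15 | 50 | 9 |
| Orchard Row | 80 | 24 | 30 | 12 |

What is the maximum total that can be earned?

8910

Rank every tier by rate: Twin Wells/tier1 29 > Orchard Row/tier1 24 > Hill Ranch/tier1 23 > Hill Ranch/tier2 20 > Low Meadow/tier1 15 > Orchard Row/tier2 12 > Low Meadow/tier2 9 > Ridge Plot/tier1 4 > Ridge Plot/tier2 3 > Twin Wells/tier2 2.
Fill Twin Wells tier1 block (70 at 29) — 370 left.
Orchard Row tier1 at 24: fill all 80 — 290 left.
Hill Ranch/tier1 (23): +100 — 190 left.
Hill Ranch/tier2 (20): +40 — 150 left.
Fill Low Meadow tier1 block (70 at 15) — 80 left.
Orchard Row tier2 at 12: fill all 30 — 50 left.
Low Meadow tier2 at 9: fill all 50 — 0 left.
Total = 29×70 + 24×80 + 23×100 + 20×40 + 15×70 + 12×30 + 9×50 = 8910.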